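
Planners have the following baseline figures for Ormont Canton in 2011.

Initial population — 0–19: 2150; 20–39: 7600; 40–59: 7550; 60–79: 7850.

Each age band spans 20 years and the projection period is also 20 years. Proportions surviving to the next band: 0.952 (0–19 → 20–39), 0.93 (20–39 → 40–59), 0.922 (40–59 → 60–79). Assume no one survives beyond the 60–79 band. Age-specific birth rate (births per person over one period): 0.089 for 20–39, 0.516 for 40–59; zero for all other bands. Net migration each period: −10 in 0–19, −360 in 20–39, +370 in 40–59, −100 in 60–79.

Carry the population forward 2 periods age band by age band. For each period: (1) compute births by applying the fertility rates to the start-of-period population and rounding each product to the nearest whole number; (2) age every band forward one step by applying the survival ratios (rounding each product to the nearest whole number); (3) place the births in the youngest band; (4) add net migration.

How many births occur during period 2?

3988

Numbering the bands 1..4 from youngest to oldest:
Period 1:
Births: 7600 × 0.089 = 676, 7550 × 0.516 = 3896 → 4572
Band 2: 2150 × 0.952 = 2047
Band 3: 7600 × 0.93 = 7068
Band 4: 7550 × 0.922 = 6961
Net migration: Band 1 − 10 → 4562; Band 2 − 360 → 1687; Band 3 + 370 → 7438; Band 4 − 100 → 6861
→ [4562, 1687, 7438, 6861]
Period 2:
Births: 1687 × 0.089 = 150, 7438 × 0.516 = 3838 → 3988
Band 2: 4562 × 0.952 = 4343
Band 3: 1687 × 0.93 = 1569
Band 4: 7438 × 0.922 = 6858
Net migration: Band 1 − 10 → 3978; Band 2 − 360 → 3983; Band 3 + 370 → 1939; Band 4 − 100 → 6758
→ [3978, 3983, 1939, 6758]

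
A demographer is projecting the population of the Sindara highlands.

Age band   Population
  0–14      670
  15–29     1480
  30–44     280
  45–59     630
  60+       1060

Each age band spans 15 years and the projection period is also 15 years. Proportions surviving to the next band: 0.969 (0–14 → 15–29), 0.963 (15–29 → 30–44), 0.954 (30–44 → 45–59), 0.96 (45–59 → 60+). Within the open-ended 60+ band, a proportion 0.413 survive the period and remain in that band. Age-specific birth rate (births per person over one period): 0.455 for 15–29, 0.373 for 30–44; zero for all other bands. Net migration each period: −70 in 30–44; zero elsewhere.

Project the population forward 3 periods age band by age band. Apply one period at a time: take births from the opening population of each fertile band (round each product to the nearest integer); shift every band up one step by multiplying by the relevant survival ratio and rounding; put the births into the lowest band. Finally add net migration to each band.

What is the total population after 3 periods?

After projecting period 1:
Births: 1480 * 0.455 = 673 ; 280 * 0.373 = 104 → total 777
15–29: 670 * 0.969 = 649
30–44: 1480 * 0.963 = 1425
45–59: 280 * 0.954 = 267
60+: 630 * 0.96 + 1060 * 0.413 = 605 + 438 = 1043
Net migration: 30–44 − 70 → 1355
Giving 777 / 649 / 1355 / 267 / 1043.
After projecting period 2:
Births: 649 * 0.455 = 295 ; 1355 * 0.373 = 505 → total 800
15–29: 777 * 0.969 = 753
30–44: 649 * 0.963 = 625
45–59: 1355 * 0.954 = 1293
60+: 267 * 0.96 + 1043 * 0.413 = 256 + 431 = 687
Net migration: 30–44 − 70 → 555
Giving 800 / 753 / 555 / 1293 / 687.
After projecting period 3:
Births: 753 * 0.455 = 343 ; 555 * 0.373 = 207 → total 550
15–29: 800 * 0.969 = 775
30–44: 753 * 0.963 = 725
45–59: 555 * 0.954 = 529
60+: 1293 * 0.96 + 687 * 0.413 = 1241 + 284 = 1525
Net migration: 30–44 − 70 → 655
Giving 550 / 775 / 655 / 529 / 1525.
Total after period 3: 550 + 775 + 655 + 529 + 1525 = 4034

4034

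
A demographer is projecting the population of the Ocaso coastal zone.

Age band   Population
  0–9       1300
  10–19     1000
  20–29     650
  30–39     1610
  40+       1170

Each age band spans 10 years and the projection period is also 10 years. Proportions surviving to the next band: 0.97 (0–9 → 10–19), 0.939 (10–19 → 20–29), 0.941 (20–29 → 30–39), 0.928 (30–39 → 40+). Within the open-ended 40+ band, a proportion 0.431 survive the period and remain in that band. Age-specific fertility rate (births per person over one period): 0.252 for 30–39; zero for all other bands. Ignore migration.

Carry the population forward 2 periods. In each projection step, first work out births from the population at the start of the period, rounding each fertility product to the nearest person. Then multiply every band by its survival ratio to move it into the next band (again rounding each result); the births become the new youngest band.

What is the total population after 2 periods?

4045

Numbering the groups 1..5 from youngest to oldest:
Period 1.
Births: 1610 * 0.252 = 406
Group 2: 1300 * 0.97 = 1261
Group 3: 1000 * 0.939 = 939
Group 4: 650 * 0.941 = 612
Group 5: 1610 * 0.928 + 1170 * 0.431 = 1494 + 504 = 1998
Population now: 0–9=406, 10–19=1261, 20–29=939, 30–39=612, 40+=1998
Period 2.
Births: 612 * 0.252 = 154
Group 2: 406 * 0.97 = 394
Group 3: 1261 * 0.939 = 1184
Group 4: 939 * 0.941 = 884
Group 5: 612 * 0.928 + 1998 * 0.431 = 568 + 861 = 1429
Population now: 0–9=154, 10–19=394, 20–29=1184, 30–39=884, 40+=1429
Total after period 2: 154 + 394 + 1184 + 884 + 1429 = 4045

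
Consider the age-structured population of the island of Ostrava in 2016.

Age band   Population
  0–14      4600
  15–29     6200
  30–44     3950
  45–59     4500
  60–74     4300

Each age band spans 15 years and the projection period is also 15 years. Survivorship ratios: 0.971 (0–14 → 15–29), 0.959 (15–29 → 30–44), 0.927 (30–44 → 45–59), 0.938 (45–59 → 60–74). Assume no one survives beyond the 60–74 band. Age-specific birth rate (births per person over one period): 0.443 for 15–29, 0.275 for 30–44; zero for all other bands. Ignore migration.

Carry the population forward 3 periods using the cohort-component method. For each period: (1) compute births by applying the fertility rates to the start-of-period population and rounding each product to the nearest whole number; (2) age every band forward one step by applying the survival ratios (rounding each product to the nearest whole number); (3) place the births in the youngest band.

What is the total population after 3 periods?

19046

[period 1]
Births: 6200 × 0.443 = 2747, 3950 × 0.275 = 1086 — total 3833
15–29: 4600 × 0.971 = 4467
30–44: 6200 × 0.959 = 5946
45–59: 3950 × 0.927 = 3662
60–74: 4500 × 0.938 = 4221
Population now: 0–14=3833, 15–29=4467, 30–44=5946, 45–59=3662, 60–74=4221
[period 2]
Births: 4467 × 0.443 = 1979, 5946 × 0.275 = 1635 — total 3614
15–29: 3833 × 0.971 = 3722
30–44: 4467 × 0.959 = 4284
45–59: 5946 × 0.927 = 5512
60–74: 3662 × 0.938 = 3435
Population now: 0–14=3614, 15–29=3722, 30–44=4284, 45–59=5512, 60–74=3435
[period 3]
Births: 3722 × 0.443 = 1649, 4284 × 0.275 = 1178 — total 2827
15–29: 3614 × 0.971 = 3509
30–44: 3722 × 0.959 = 3569
45–59: 4284 × 0.927 = 3971
60–74: 5512 × 0.938 = 5170
Population now: 0–14=2827, 15–29=3509, 30–44=3569, 45–59=3971, 60–74=5170
Total after period 3: 2827 + 3509 + 3569 + 3971 + 5170 = 19046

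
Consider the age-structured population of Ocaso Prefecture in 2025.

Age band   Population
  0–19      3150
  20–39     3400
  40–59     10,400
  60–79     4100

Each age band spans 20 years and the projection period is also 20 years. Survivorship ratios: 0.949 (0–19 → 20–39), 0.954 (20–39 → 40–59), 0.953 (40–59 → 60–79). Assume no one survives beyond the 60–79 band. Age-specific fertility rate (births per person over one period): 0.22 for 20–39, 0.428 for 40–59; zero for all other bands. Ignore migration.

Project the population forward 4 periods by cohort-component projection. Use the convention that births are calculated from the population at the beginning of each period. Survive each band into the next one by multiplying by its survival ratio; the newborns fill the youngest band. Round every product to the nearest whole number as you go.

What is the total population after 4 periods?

10969

Let group 1 be 0–19 through group 4 = 60–79.
After projecting period 1:
Births: 3400 × 0.22 = 748 ; 10400 × 0.428 = 4451 → 5199
Group 2: 3150 × 0.949 = 2989
Group 3: 3400 × 0.954 = 3244
Group 4: 10400 × 0.953 = 9911
Giving 5199 / 2989 / 3244 / 9911.
After projecting period 2:
Births: 2989 × 0.22 = 658 ; 3244 × 0.428 = 1388 → 2046
Group 2: 5199 × 0.949 = 4934
Group 3: 2989 × 0.954 = 2852
Group 4: 3244 × 0.953 = 3092
Giving 2046 / 4934 / 2852 / 3092.
After projecting period 3:
Births: 4934 × 0.22 = 1085 ; 2852 × 0.428 = 1221 → 2306
Group 2: 2046 × 0.949 = 1942
Group 3: 4934 × 0.954 = 4707
Group 4: 2852 × 0.953 = 2718
Giving 2306 / 1942 / 4707 / 2718.
After projecting period 4:
Births: 1942 × 0.22 = 427 ; 4707 × 0.428 = 2015 → 2442
Group 2: 2306 × 0.949 = 2188
Group 3: 1942 × 0.954 = 1853
Group 4: 4707 × 0.953 = 4486
Giving 2442 / 2188 / 1853 / 4486.
Total after period 4: 2442 + 2188 + 1853 + 4486 = 10969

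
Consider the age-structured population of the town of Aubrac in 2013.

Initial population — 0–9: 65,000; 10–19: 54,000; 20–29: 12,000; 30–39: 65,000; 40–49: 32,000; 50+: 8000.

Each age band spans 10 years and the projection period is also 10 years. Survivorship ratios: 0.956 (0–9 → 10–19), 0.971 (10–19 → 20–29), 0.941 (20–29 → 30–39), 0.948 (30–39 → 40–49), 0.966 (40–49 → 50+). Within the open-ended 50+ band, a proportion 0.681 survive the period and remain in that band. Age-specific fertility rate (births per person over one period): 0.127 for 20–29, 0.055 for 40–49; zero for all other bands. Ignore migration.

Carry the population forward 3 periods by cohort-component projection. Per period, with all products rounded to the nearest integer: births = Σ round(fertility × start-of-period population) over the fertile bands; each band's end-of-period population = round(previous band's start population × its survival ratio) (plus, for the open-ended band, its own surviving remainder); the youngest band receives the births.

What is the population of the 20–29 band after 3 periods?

Period 1.
Births: 12000 × 0.127 = 1524  |  32000 × 0.055 = 1760 → 3284
10–19: 65000 × 0.956 = 62140
20–29: 54000 × 0.971 = 52434
30–39: 12000 × 0.941 = 11292
40–49: 65000 × 0.948 = 61620
50+: 32000 × 0.966 + 8000 × 0.681 = 30912 + 5448 = 36360
Giving 3284 / 62140 / 52434 / 11292 / 61620 / 36360.
Period 2.
Births: 52434 × 0.127 = 6659  |  61620 × 0.055 = 3389 → 10048
10–19: 3284 × 0.956 = 3140
20–29: 62140 × 0.971 = 60338
30–39: 52434 × 0.941 = 49340
40–49: 11292 × 0.948 = 10705
50+: 61620 × 0.966 + 36360 × 0.681 = 59525 + 24761 = 84286
Giving 10048 / 3140 / 60338 / 49340 / 10705 / 84286.
Period 3.
Births: 60338 × 0.127 = 7663  |  10705 × 0.055 = 589 → 8252
10–19: 10048 × 0.956 = 9606
20–29: 3140 × 0.971 = 3049
30–39: 60338 × 0.941 = 56778
40–49: 49340 × 0.948 = 46774
50+: 10705 × 0.966 + 84286 × 0.681 = 10341 + 57399 = 67740
Giving 8252 / 9606 / 3049 / 56778 / 46774 / 67740.

3049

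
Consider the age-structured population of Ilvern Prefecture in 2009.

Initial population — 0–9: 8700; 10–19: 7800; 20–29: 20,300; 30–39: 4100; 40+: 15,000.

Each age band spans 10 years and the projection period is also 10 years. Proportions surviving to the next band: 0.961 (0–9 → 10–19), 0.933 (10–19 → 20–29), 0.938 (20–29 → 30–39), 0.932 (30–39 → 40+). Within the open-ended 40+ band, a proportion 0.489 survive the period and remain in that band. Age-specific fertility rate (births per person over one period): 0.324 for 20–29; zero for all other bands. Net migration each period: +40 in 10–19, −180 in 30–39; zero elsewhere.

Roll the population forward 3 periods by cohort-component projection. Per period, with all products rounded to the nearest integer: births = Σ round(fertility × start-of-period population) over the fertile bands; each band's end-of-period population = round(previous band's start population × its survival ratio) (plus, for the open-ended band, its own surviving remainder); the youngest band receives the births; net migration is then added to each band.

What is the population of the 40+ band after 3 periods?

17457

Period 1.
Births: 20300 × 0.324 = 6577
10–19: 8700 × 0.961 = 8361
20–29: 7800 × 0.933 = 7277
30–39: 20300 × 0.938 = 19041
40+: 4100 × 0.932 + 15000 × 0.489 = 3821 + 7335 = 11156
Net migration: 10–19 + 40 → 8401; 30–39 − 180 → 18861
Giving 6577 / 8401 / 7277 / 18861 / 11156.
Period 2.
Births: 7277 × 0.324 = 2358
10–19: 6577 × 0.961 = 6320
20–29: 8401 × 0.933 = 7838
30–39: 7277 × 0.938 = 6826
40+: 18861 × 0.932 + 11156 × 0.489 = 17578 + 5455 = 23033
Net migration: 10–19 + 40 → 6360; 30–39 − 180 → 6646
Giving 2358 / 6360 / 7838 / 6646 / 23033.
Period 3.
Births: 7838 × 0.324 = 2540
10–19: 2358 × 0.961 = 2266
20–29: 6360 × 0.933 = 5934
30–39: 7838 × 0.938 = 7352
40+: 6646 × 0.932 + 23033 × 0.489 = 6194 + 11263 = 17457
Net migration: 10–19 + 40 → 2306; 30–39 − 180 → 7172
Giving 2540 / 2306 / 5934 / 7172 / 17457.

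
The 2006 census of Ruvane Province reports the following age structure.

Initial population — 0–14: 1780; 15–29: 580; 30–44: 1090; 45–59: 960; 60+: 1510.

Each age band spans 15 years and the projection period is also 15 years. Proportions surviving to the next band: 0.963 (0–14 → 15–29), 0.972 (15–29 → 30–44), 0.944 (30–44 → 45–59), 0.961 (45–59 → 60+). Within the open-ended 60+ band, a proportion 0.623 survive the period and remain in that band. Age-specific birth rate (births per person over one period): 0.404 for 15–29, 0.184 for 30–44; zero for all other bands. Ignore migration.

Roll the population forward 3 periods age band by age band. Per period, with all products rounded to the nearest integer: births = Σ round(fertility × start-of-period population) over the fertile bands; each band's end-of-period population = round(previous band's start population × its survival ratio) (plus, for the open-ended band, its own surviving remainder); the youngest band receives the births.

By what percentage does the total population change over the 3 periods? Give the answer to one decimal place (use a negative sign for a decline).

[period 1]
Births: 580 × 0.404 = 234 ; 1090 × 0.184 = 201 → total 435
15–29: 1780 × 0.963 = 1714
30–44: 580 × 0.972 = 564
45–59: 1090 × 0.944 = 1029
60+: 960 × 0.961 + 1510 × 0.623 = 923 + 941 = 1864
→ [435, 1714, 564, 1029, 1864]
[period 2]
Births: 1714 × 0.404 = 692 ; 564 × 0.184 = 104 → total 796
15–29: 435 × 0.963 = 419
30–44: 1714 × 0.972 = 1666
45–59: 564 × 0.944 = 532
60+: 1029 × 0.961 + 1864 × 0.623 = 989 + 1161 = 2150
→ [796, 419, 1666, 532, 2150]
[period 3]
Births: 419 × 0.404 = 169 ; 1666 × 0.184 = 307 → total 476
15–29: 796 × 0.963 = 767
30–44: 419 × 0.972 = 407
45–59: 1666 × 0.944 = 1573
60+: 532 × 0.961 + 2150 × 0.623 = 511 + 1339 = 1850
→ [476, 767, 407, 1573, 1850]
Total: 5920 → 5073; change = -847; percentage change = -14.3%

-14.3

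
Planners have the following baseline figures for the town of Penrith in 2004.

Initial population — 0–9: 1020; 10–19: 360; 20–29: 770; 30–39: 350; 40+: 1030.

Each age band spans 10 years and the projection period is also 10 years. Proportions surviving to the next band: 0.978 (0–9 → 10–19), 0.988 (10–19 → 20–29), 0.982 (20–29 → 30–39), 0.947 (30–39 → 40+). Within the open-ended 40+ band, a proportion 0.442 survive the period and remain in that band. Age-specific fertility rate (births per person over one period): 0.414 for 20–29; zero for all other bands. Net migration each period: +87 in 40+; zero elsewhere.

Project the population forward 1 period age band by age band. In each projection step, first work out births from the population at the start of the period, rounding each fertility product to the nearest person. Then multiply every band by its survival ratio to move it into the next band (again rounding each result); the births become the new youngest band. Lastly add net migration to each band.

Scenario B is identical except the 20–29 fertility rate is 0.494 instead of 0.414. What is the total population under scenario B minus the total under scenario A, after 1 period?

— Period 1 —
Births: 770 × 0.414 = 319
10–19: 1020 × 0.978 = 998
20–29: 360 × 0.988 = 356
30–39: 770 × 0.982 = 756
40+: 350 × 0.947 + 1030 × 0.442 = 331 + 455 = 786
Net migration: 40+ + 87 → 873
Giving 319 / 998 / 356 / 756 / 873.
Scenario A total after 1 period: 3302
Scenario B projection —
— Period 1 —
Births: 770 × 0.494 = 380
10–19: 1020 × 0.978 = 998
20–29: 360 × 0.988 = 356
30–39: 770 × 0.982 = 756
40+: 350 × 0.947 + 1030 × 0.442 = 331 + 455 = 786
Net migration: 40+ + 87 → 873
Giving 380 / 998 / 356 / 756 / 873.
Scenario B total after 1 period: 3363
Difference B − A = 3363 − 3302 = 61

61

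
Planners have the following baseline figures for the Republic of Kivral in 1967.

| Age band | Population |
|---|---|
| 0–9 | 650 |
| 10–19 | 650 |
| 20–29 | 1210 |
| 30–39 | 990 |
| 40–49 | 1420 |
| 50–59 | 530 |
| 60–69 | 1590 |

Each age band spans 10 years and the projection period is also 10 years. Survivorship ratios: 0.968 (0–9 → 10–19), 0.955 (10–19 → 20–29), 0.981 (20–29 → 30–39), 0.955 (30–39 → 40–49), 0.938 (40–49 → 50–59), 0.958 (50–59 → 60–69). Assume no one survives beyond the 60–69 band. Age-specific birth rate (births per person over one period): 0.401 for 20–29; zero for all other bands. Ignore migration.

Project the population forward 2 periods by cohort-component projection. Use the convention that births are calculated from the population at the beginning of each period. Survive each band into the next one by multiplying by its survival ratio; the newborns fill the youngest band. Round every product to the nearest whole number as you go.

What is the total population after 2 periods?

[period 1]
Births: 1210 × 0.401 = 485
10–19: 650 × 0.968 = 629
20–29: 650 × 0.955 = 621
30–39: 1210 × 0.981 = 1187
40–49: 990 × 0.955 = 945
50–59: 1420 × 0.938 = 1332
60–69: 530 × 0.958 = 508
Population now: 0–9=485, 10–19=629, 20–29=621, 30–39=1187, 40–49=945, 50–59=1332, 60–69=508
[period 2]
Births: 621 × 0.401 = 249
10–19: 485 × 0.968 = 469
20–29: 629 × 0.955 = 601
30–39: 621 × 0.981 = 609
40–49: 1187 × 0.955 = 1134
50–59: 945 × 0.938 = 886
60–69: 1332 × 0.958 = 1276
Population now: 0–9=249, 10–19=469, 20–29=601, 30–39=609, 40–49=1134, 50–59=886, 60–69=1276
Total after period 2: 249 + 469 + 601 + 609 + 1134 + 886 + 1276 = 5224

5224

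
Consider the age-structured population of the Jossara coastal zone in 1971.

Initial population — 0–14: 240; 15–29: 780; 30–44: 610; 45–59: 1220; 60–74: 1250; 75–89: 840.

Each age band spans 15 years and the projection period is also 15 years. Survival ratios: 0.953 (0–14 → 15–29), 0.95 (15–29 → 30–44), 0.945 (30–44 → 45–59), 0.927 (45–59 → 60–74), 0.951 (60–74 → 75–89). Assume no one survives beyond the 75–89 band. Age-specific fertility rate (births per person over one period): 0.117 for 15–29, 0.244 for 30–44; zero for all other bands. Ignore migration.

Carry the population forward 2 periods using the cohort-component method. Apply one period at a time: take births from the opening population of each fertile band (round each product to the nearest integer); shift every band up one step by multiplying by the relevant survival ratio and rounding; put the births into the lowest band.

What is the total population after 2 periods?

Call the groups 1 to 6, youngest first.
After projecting period 1:
Births: 780 * 0.117 = 91, 610 * 0.244 = 149 — total 240
Group 2: 240 * 0.953 = 229
Group 3: 780 * 0.95 = 741
Group 4: 610 * 0.945 = 576
Group 5: 1220 * 0.927 = 1131
Group 6: 1250 * 0.951 = 1189
Population now: 0–14=240, 15–29=229, 30–44=741, 45–59=576, 60–74=1131, 75–89=1189
After projecting period 2:
Births: 229 * 0.117 = 27, 741 * 0.244 = 181 — total 208
Group 2: 240 * 0.953 = 229
Group 3: 229 * 0.95 = 218
Group 4: 741 * 0.945 = 700
Group 5: 576 * 0.927 = 534
Group 6: 1131 * 0.951 = 1076
Population now: 0–14=208, 15–29=229, 30–44=218, 45–59=700, 60–74=534, 75–89=1076
Total after period 2: 208 + 229 + 218 + 700 + 534 + 1076 = 2965

2965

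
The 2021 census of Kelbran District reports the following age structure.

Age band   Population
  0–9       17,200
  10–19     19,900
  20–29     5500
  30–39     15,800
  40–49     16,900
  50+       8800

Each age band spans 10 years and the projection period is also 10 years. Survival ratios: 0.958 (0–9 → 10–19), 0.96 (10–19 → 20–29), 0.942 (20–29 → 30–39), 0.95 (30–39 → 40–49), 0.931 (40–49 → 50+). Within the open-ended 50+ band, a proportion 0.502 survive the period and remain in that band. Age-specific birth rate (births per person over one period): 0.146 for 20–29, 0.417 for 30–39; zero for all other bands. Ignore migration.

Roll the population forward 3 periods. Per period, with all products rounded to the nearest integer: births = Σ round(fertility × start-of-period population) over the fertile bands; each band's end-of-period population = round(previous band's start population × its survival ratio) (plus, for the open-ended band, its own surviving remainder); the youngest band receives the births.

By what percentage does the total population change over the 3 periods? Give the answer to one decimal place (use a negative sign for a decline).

Numbering the groups 1..6 from youngest to oldest:
[period 1]
Births: 5500 × 0.146 = 803 ; 15800 × 0.417 = 6589 — total 7392
Group 2: 17200 × 0.958 = 16478
Group 3: 19900 × 0.96 = 19104
Group 4: 5500 × 0.942 = 5181
Group 5: 15800 × 0.95 = 15010
Group 6: 16900 × 0.931 + 8800 × 0.502 = 15734 + 4418 = 20152
Giving 7392 / 16478 / 19104 / 5181 / 15010 / 20152.
[period 2]
Births: 19104 × 0.146 = 2789 ; 5181 × 0.417 = 2160 — total 4949
Group 2: 7392 × 0.958 = 7082
Group 3: 16478 × 0.96 = 15819
Group 4: 19104 × 0.942 = 17996
Group 5: 5181 × 0.95 = 4922
Group 6: 15010 × 0.931 + 20152 × 0.502 = 13974 + 10116 = 24090
Giving 4949 / 7082 / 15819 / 17996 / 4922 / 24090.
[period 3]
Births: 15819 × 0.146 = 2310 ; 17996 × 0.417 = 7504 — total 9814
Group 2: 4949 × 0.958 = 4741
Group 3: 7082 × 0.96 = 6799
Group 4: 15819 × 0.942 = 14901
Group 5: 17996 × 0.95 = 17096
Group 6: 4922 × 0.931 + 24090 × 0.502 = 4582 + 12093 = 16675
Giving 9814 / 4741 / 6799 / 14901 / 17096 / 16675.
Total: 84100 → 70026; change = -14074; percentage change = -16.7%

-16.7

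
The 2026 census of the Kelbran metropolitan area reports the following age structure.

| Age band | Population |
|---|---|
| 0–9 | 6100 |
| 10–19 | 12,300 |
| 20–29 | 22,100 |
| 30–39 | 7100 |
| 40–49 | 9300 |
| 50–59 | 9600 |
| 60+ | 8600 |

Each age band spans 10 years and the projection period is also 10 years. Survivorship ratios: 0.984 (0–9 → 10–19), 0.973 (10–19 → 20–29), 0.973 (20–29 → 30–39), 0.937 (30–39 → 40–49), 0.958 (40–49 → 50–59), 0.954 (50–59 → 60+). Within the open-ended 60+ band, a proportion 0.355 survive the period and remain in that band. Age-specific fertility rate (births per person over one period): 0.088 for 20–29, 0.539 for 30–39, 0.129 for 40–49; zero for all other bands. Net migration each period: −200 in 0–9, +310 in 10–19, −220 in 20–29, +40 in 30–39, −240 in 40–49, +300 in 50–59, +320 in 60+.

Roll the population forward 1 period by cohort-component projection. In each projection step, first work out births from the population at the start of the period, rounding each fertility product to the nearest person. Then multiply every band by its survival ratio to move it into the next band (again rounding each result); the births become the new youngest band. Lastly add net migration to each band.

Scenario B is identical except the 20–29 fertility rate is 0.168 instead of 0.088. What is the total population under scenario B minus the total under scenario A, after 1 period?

— Period 1 —
Births: 22100 × 0.088 = 1945  |  7100 × 0.539 = 3827  |  9300 × 0.129 = 1200 → total 6972
10–19: 6100 × 0.984 = 6002
20–29: 12300 × 0.973 = 11968
30–39: 22100 × 0.973 = 21503
40–49: 7100 × 0.937 = 6653
50–59: 9300 × 0.958 = 8909
60+: 9600 × 0.954 + 8600 × 0.355 = 9158 + 3053 = 12211
Net migration: 0–9 − 200 → 6772; 10–19 + 310 → 6312; 20–29 − 220 → 11748; 30–39 + 40 → 21543; 40–49 − 240 → 6413; 50–59 + 300 → 9209; 60+ + 320 → 12531
→ [6772, 6312, 11748, 21543, 6413, 9209, 12531]
Scenario A total after 1 period: 74528
Scenario B projection —
— Period 1 —
Births: 22100 × 0.168 = 3713  |  7100 × 0.539 = 3827  |  9300 × 0.129 = 1200 → total 8740
10–19: 6100 × 0.984 = 6002
20–29: 12300 × 0.973 = 11968
30–39: 22100 × 0.973 = 21503
40–49: 7100 × 0.937 = 6653
50–59: 9300 × 0.958 = 8909
60+: 9600 × 0.954 + 8600 × 0.355 = 9158 + 3053 = 12211
Net migration: 0–9 − 200 → 8540; 10–19 + 310 → 6312; 20–29 − 220 → 11748; 30–39 + 40 → 21543; 40–49 − 240 → 6413; 50–59 + 300 → 9209; 60+ + 320 → 12531
→ [8540, 6312, 11748, 21543, 6413, 9209, 12531]
Scenario B total after 1 period: 76296
Difference B − A = 76296 − 74528 = 1768

1768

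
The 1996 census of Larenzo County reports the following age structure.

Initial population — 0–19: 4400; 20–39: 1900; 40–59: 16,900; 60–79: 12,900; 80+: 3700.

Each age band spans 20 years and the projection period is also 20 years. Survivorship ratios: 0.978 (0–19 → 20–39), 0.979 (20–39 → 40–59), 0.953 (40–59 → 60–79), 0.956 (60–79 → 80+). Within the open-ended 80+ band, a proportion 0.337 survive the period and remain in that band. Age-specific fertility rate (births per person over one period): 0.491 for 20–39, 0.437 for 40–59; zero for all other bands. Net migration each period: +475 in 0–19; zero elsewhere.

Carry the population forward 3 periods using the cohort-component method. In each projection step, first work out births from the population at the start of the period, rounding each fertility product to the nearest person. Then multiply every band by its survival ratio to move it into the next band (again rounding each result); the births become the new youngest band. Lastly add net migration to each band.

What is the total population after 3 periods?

Period 1.
Births: 1900 * 0.491 = 933  |  16900 * 0.437 = 7385 — total 8318
20–39: 4400 * 0.978 = 4303
40–59: 1900 * 0.979 = 1860
60–79: 16900 * 0.953 = 16106
80+: 12900 * 0.956 + 3700 * 0.337 = 12332 + 1247 = 13579
Net migration: 0–19 + 475 → 8793
→ [8793, 4303, 1860, 16106, 13579]
Period 2.
Births: 4303 * 0.491 = 2113  |  1860 * 0.437 = 813 — total 2926
20–39: 8793 * 0.978 = 8600
40–59: 4303 * 0.979 = 4213
60–79: 1860 * 0.953 = 1773
80+: 16106 * 0.956 + 13579 * 0.337 = 15397 + 4576 = 19973
Net migration: 0–19 + 475 → 3401
→ [3401, 8600, 4213, 1773, 19973]
Period 3.
Births: 8600 * 0.491 = 4223  |  4213 * 0.437 = 1841 — total 6064
20–39: 3401 * 0.978 = 3326
40–59: 8600 * 0.979 = 8419
60–79: 4213 * 0.953 = 4015
80+: 1773 * 0.956 + 19973 * 0.337 = 1695 + 6731 = 8426
Net migration: 0–19 + 475 → 6539
→ [6539, 3326, 8419, 4015, 8426]
Total after period 3: 6539 + 3326 + 8419 + 4015 + 8426 = 30725

30725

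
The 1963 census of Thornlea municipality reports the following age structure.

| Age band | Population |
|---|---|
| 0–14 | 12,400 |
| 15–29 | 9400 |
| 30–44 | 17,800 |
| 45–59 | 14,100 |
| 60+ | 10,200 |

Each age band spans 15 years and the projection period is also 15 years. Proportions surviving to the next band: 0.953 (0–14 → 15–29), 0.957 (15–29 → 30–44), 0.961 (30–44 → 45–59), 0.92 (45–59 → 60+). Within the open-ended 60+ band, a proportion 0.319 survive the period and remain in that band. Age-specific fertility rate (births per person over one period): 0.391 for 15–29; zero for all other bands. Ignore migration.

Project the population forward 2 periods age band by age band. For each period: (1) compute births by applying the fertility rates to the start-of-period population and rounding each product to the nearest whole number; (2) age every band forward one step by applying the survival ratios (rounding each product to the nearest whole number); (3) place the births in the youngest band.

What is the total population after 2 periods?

48990

Numbering the bands 1..5 from youngest to oldest:
Period 1.
Births: 9400 * 0.391 = 3675
Band 2: 12400 * 0.953 = 11817
Band 3: 9400 * 0.957 = 8996
Band 4: 17800 * 0.961 = 17106
Band 5: 14100 * 0.92 + 10200 * 0.319 = 12972 + 3254 = 16226
→ [3675, 11817, 8996, 17106, 16226]
Period 2.
Births: 11817 * 0.391 = 4620
Band 2: 3675 * 0.953 = 3502
Band 3: 11817 * 0.957 = 11309
Band 4: 8996 * 0.961 = 8645
Band 5: 17106 * 0.92 + 16226 * 0.319 = 15738 + 5176 = 20914
→ [4620, 3502, 11309, 8645, 20914]
Total after period 2: 4620 + 3502 + 11309 + 8645 + 20914 = 48990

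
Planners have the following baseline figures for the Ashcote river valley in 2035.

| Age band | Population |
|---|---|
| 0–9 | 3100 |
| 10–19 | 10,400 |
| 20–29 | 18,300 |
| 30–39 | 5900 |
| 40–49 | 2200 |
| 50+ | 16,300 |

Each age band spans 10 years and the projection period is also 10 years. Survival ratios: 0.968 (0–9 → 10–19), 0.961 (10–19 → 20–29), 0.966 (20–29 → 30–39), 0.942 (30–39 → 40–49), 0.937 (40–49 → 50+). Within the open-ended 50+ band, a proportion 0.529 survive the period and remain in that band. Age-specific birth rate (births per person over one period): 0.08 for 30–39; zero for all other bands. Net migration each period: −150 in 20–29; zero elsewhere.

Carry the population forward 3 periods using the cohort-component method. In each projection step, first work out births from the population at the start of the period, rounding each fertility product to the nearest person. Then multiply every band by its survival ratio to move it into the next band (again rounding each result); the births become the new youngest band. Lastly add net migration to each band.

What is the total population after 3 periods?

35366

(Bands numbered youngest = 1 to oldest = 6.)
Period 1:
Births: 5900 × 0.08 = 472
Band 2: 3100 × 0.968 = 3001
Band 3: 10400 × 0.961 = 9994
Band 4: 18300 × 0.966 = 17678
Band 5: 5900 × 0.942 = 5558
Band 6: 2200 × 0.937 + 16300 × 0.529 = 2061 + 8623 = 10684
Net migration: Band 3 − 150 → 9844
Giving 472 / 3001 / 9844 / 17678 / 5558 / 10684.
Period 2:
Births: 17678 × 0.08 = 1414
Band 2: 472 × 0.968 = 457
Band 3: 3001 × 0.961 = 2884
Band 4: 9844 × 0.966 = 9509
Band 5: 17678 × 0.942 = 16653
Band 6: 5558 × 0.937 + 10684 × 0.529 = 5208 + 5652 = 10860
Net migration: Band 3 − 150 → 2734
Giving 1414 / 457 / 2734 / 9509 / 16653 / 10860.
Period 3:
Births: 9509 × 0.08 = 761
Band 2: 1414 × 0.968 = 1369
Band 3: 457 × 0.961 = 439
Band 4: 2734 × 0.966 = 2641
Band 5: 9509 × 0.942 = 8957
Band 6: 16653 × 0.937 + 10860 × 0.529 = 15604 + 5745 = 21349
Net migration: Band 3 − 150 → 289
Giving 761 / 1369 / 289 / 2641 / 8957 / 21349.
Total after period 3: 761 + 1369 + 289 + 2641 + 8957 + 21349 = 35366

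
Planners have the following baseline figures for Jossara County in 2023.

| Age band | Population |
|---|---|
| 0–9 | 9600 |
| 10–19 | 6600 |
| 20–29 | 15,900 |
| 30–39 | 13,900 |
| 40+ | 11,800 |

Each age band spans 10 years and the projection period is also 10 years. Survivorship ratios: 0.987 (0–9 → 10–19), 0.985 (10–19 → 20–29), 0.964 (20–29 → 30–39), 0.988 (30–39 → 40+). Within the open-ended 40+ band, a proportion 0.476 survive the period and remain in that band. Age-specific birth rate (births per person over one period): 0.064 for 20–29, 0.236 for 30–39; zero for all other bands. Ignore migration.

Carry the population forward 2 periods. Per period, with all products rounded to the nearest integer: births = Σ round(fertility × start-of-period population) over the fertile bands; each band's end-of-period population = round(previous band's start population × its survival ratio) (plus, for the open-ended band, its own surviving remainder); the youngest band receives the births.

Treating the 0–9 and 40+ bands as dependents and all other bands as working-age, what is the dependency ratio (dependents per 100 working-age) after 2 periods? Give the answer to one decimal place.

143.1

After projecting period 1:
Births: 15900 × 0.064 = 1018  |  13900 × 0.236 = 3280 → 4298
10–19: 9600 × 0.987 = 9475
20–29: 6600 × 0.985 = 6501
30–39: 15900 × 0.964 = 15328
40+: 13900 × 0.988 + 11800 × 0.476 = 13733 + 5617 = 19350
Giving 4298 / 9475 / 6501 / 15328 / 19350.
After projecting period 2:
Births: 6501 × 0.064 = 416  |  15328 × 0.236 = 3617 → 4033
10–19: 4298 × 0.987 = 4242
20–29: 9475 × 0.985 = 9333
30–39: 6501 × 0.964 = 6267
40+: 15328 × 0.988 + 19350 × 0.476 = 15144 + 9211 = 24355
Giving 4033 / 4242 / 9333 / 6267 / 24355.
Dependents (band 0–9 + band 40+) = 4033 + 24355 = 28388; working-age = 19842; ratio = 28388/19842 × 100 = 143.1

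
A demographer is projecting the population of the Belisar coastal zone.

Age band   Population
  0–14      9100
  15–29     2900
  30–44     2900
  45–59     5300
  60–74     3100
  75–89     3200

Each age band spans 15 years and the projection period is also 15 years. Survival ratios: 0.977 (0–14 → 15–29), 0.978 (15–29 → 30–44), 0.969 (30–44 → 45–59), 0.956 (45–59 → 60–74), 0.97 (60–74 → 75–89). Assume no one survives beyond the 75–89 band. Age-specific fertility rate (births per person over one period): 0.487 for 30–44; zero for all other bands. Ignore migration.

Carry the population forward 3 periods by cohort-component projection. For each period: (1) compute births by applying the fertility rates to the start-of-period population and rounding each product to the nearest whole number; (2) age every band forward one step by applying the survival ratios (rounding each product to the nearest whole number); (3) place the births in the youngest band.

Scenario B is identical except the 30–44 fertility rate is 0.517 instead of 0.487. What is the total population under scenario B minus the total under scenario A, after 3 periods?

Call the groups 1 to 6, youngest first.
After projecting period 1:
Births: 2900 × 0.487 = 1412
Group 2: 9100 × 0.977 = 8891
Group 3: 2900 × 0.978 = 2836
Group 4: 2900 × 0.969 = 2810
Group 5: 5300 × 0.956 = 5067
Group 6: 3100 × 0.97 = 3007
→ [1412, 8891, 2836, 2810, 5067, 3007]
After projecting period 2:
Births: 2836 × 0.487 = 1381
Group 2: 1412 × 0.977 = 1380
Group 3: 8891 × 0.978 = 8695
Group 4: 2836 × 0.969 = 2748
Group 5: 2810 × 0.956 = 2686
Group 6: 5067 × 0.97 = 4915
→ [1381, 1380, 8695, 2748, 2686, 4915]
After projecting period 3:
Births: 8695 × 0.487 = 4234
Group 2: 1381 × 0.977 = 1349
Group 3: 1380 × 0.978 = 1350
Group 4: 8695 × 0.969 = 8425
Group 5: 2748 × 0.956 = 2627
Group 6: 2686 × 0.97 = 2605
→ [4234, 1349, 1350, 8425, 2627, 2605]
Scenario A total after 3 periods: 20590
Scenario B projection —
After projecting period 1:
Births: 2900 × 0.517 = 1499
Group 2: 9100 × 0.977 = 8891
Group 3: 2900 × 0.978 = 2836
Group 4: 2900 × 0.969 = 2810
Group 5: 5300 × 0.956 = 5067
Group 6: 3100 × 0.97 = 3007
→ [1499, 8891, 2836, 2810, 5067, 3007]
After projecting period 2:
Births: 2836 × 0.517 = 1466
Group 2: 1499 × 0.977 = 1465
Group 3: 8891 × 0.978 = 8695
Group 4: 2836 × 0.969 = 2748
Group 5: 2810 × 0.956 = 2686
Group 6: 5067 × 0.97 = 4915
→ [1466, 1465, 8695, 2748, 2686, 4915]
After projecting period 3:
Births: 8695 × 0.517 = 4495
Group 2: 1466 × 0.977 = 1432
Group 3: 1465 × 0.978 = 1433
Group 4: 8695 × 0.969 = 8425
Group 5: 2748 × 0.956 = 2627
Group 6: 2686 × 0.97 = 2605
→ [4495, 1432, 1433, 8425, 2627, 2605]
Scenario B total after 3 periods: 21017
Difference B − A = 21017 − 20590 = 427

427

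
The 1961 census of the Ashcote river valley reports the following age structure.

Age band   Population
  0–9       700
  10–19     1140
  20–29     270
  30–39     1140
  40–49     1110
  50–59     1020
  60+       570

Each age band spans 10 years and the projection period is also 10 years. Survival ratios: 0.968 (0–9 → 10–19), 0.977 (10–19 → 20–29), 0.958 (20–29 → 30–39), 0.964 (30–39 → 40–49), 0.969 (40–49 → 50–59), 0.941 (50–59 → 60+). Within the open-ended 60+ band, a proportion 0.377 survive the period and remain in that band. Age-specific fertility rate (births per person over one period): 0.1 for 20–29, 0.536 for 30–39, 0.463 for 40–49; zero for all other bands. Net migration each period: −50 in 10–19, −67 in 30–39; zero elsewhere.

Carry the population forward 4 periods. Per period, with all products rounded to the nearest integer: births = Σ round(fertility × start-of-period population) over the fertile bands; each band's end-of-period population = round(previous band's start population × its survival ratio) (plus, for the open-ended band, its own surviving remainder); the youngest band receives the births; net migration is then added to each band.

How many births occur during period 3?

Call the bands 1 to 7, youngest first.
Period 1:
Births: 270 × 0.1 = 27 ; 1140 × 0.536 = 611 ; 1110 × 0.463 = 514 — total 1152
Band 2: 700 × 0.968 = 678
Band 3: 1140 × 0.977 = 1114
Band 4: 270 × 0.958 = 259
Band 5: 1140 × 0.964 = 1099
Band 6: 1110 × 0.969 = 1076
Band 7: 1020 × 0.941 + 570 × 0.377 = 960 + 215 = 1175
Net migration: Band 2 − 50 → 628; Band 4 − 67 → 192
Population now: 0–9=1152, 10–19=628, 20–29=1114, 30–39=192, 40–49=1099, 50–59=1076, 60+=1175
Period 2:
Births: 1114 × 0.1 = 111 ; 192 × 0.536 = 103 ; 1099 × 0.463 = 509 — total 723
Band 2: 1152 × 0.968 = 1115
Band 3: 628 × 0.977 = 614
Band 4: 1114 × 0.958 = 1067
Band 5: 192 × 0.964 = 185
Band 6: 1099 × 0.969 = 1065
Band 7: 1076 × 0.941 + 1175 × 0.377 = 1013 + 443 = 1456
Net migration: Band 2 − 50 → 1065; Band 4 − 67 → 1000
Population now: 0–9=723, 10–19=1065, 20–29=614, 30–39=1000, 40–49=185, 50–59=1065, 60+=1456
Period 3:
Births: 614 × 0.1 = 61 ; 1000 × 0.536 = 536 ; 185 × 0.463 = 86 — total 683
Band 2: 723 × 0.968 = 700
Band 3: 1065 × 0.977 = 1041
Band 4: 614 × 0.958 = 588
Band 5: 1000 × 0.964 = 964
Band 6: 185 × 0.969 = 179
Band 7: 1065 × 0.941 + 1456 × 0.377 = 1002 + 549 = 1551
Net migration: Band 2 − 50 → 650; Band 4 − 67 → 521
Population now: 0–9=683, 10–19=650, 20–29=1041, 30–39=521, 40–49=964, 50–59=179, 60+=1551

683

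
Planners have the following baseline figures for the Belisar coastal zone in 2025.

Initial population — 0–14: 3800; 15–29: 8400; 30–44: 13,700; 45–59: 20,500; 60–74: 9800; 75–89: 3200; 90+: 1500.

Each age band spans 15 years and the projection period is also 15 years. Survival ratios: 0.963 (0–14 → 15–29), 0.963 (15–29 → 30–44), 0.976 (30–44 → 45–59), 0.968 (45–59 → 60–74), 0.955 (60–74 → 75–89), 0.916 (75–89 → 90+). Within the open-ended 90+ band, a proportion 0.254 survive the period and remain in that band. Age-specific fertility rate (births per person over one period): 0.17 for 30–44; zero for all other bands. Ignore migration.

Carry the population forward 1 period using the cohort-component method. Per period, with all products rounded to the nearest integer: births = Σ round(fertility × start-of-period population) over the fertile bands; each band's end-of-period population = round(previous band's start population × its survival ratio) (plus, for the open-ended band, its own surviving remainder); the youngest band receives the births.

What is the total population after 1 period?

Period 1:
Births: 13700 × 0.17 = 2329
15–29: 3800 × 0.963 = 3659
30–44: 8400 × 0.963 = 8089
45–59: 13700 × 0.976 = 13371
60–74: 20500 × 0.968 = 19844
75–89: 9800 × 0.955 = 9359
90+: 3200 × 0.916 + 1500 × 0.254 = 2931 + 381 = 3312
→ [2329, 3659, 8089, 13371, 19844, 9359, 3312]
Total after period 1: 2329 + 3659 + 8089 + 13371 + 19844 + 9359 + 3312 = 59963

59963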